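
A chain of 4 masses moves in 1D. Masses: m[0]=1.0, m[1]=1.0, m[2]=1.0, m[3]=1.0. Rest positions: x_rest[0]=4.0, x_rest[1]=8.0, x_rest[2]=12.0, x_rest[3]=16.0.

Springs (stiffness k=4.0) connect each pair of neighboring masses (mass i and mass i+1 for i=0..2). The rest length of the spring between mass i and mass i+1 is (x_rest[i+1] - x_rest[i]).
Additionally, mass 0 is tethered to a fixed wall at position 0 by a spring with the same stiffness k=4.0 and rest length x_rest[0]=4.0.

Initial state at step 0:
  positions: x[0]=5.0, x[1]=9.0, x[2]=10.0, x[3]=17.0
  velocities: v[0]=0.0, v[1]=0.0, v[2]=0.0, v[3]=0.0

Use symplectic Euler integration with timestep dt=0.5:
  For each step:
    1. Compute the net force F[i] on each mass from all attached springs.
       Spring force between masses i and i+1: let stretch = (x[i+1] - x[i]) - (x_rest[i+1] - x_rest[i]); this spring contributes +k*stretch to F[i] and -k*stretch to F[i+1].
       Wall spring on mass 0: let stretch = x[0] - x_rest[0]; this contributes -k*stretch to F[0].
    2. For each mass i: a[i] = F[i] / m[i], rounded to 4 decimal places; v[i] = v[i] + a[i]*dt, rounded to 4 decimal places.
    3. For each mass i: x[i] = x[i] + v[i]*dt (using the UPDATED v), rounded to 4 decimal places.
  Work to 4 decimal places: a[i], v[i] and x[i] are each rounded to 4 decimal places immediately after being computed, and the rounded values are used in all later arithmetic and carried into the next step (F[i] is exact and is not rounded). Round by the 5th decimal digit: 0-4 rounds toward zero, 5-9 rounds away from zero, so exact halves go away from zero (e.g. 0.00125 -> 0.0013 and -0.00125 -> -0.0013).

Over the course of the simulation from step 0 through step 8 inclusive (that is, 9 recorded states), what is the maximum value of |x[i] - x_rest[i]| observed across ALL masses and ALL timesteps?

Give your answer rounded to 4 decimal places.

Answer: 4.0000

Derivation:
Step 0: x=[5.0000 9.0000 10.0000 17.0000] v=[0.0000 0.0000 0.0000 0.0000]
Step 1: x=[4.0000 6.0000 16.0000 14.0000] v=[-2.0000 -6.0000 12.0000 -6.0000]
Step 2: x=[1.0000 11.0000 10.0000 17.0000] v=[-6.0000 10.0000 -12.0000 6.0000]
Step 3: x=[7.0000 5.0000 12.0000 17.0000] v=[12.0000 -12.0000 4.0000 0.0000]
Step 4: x=[4.0000 8.0000 12.0000 16.0000] v=[-6.0000 6.0000 0.0000 -2.0000]
Step 5: x=[1.0000 11.0000 12.0000 15.0000] v=[-6.0000 6.0000 0.0000 -2.0000]
Step 6: x=[7.0000 5.0000 14.0000 15.0000] v=[12.0000 -12.0000 4.0000 0.0000]
Step 7: x=[4.0000 10.0000 8.0000 18.0000] v=[-6.0000 10.0000 -12.0000 6.0000]
Step 8: x=[3.0000 7.0000 14.0000 15.0000] v=[-2.0000 -6.0000 12.0000 -6.0000]
Max displacement = 4.0000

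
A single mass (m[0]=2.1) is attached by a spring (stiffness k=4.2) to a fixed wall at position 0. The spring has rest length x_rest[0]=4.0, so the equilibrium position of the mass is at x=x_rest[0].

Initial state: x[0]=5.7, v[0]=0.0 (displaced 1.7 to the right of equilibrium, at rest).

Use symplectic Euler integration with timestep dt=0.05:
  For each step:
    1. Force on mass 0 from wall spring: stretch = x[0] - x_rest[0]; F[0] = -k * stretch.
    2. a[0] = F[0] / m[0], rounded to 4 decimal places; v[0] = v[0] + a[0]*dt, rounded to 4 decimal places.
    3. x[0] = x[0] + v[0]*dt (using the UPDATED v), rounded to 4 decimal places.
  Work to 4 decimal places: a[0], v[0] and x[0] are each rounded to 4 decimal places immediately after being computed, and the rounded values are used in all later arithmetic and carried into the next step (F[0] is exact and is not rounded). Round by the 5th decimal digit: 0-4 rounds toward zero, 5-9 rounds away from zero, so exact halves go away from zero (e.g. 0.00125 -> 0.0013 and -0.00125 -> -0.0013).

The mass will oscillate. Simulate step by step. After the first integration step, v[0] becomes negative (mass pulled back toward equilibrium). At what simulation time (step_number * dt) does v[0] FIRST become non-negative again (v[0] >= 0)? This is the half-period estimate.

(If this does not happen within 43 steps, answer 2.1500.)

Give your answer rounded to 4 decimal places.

Step 0: x=[5.7000] v=[0.0000]
Step 1: x=[5.6915] v=[-0.1700]
Step 2: x=[5.6745] v=[-0.3392]
Step 3: x=[5.6492] v=[-0.5067]
Step 4: x=[5.6156] v=[-0.6716]
Step 5: x=[5.5739] v=[-0.8332]
Step 6: x=[5.5244] v=[-0.9906]
Step 7: x=[5.4673] v=[-1.1430]
Step 8: x=[5.4028] v=[-1.2897]
Step 9: x=[5.3313] v=[-1.4300]
Step 10: x=[5.2531] v=[-1.5631]
Step 11: x=[5.1687] v=[-1.6884]
Step 12: x=[5.0784] v=[-1.8053]
Step 13: x=[4.9827] v=[-1.9131]
Step 14: x=[4.8821] v=[-2.0114]
Step 15: x=[4.7771] v=[-2.0996]
Step 16: x=[4.6682] v=[-2.1773]
Step 17: x=[4.5560] v=[-2.2441]
Step 18: x=[4.4410] v=[-2.2997]
Step 19: x=[4.3238] v=[-2.3438]
Step 20: x=[4.2050] v=[-2.3762]
Step 21: x=[4.0852] v=[-2.3967]
Step 22: x=[3.9649] v=[-2.4052]
Step 23: x=[3.8448] v=[-2.4017]
Step 24: x=[3.7255] v=[-2.3862]
Step 25: x=[3.6076] v=[-2.3588]
Step 26: x=[3.4916] v=[-2.3196]
Step 27: x=[3.3782] v=[-2.2688]
Step 28: x=[3.2679] v=[-2.2066]
Step 29: x=[3.1612] v=[-2.1334]
Step 30: x=[3.0587] v=[-2.0495]
Step 31: x=[2.9609] v=[-1.9554]
Step 32: x=[2.8683] v=[-1.8515]
Step 33: x=[2.7814] v=[-1.7383]
Step 34: x=[2.7006] v=[-1.6164]
Step 35: x=[2.6263] v=[-1.4865]
Step 36: x=[2.5588] v=[-1.3491]
Step 37: x=[2.4986] v=[-1.2050]
Step 38: x=[2.4459] v=[-1.0549]
Step 39: x=[2.4009] v=[-0.8995]
Step 40: x=[2.3639] v=[-0.7396]
Step 41: x=[2.3351] v=[-0.5760]
Step 42: x=[2.3146] v=[-0.4095]
Step 43: x=[2.3026] v=[-0.2410]
v[0] did not become non-negative within 43 steps; using fallback time=2.1500

Answer: 2.1500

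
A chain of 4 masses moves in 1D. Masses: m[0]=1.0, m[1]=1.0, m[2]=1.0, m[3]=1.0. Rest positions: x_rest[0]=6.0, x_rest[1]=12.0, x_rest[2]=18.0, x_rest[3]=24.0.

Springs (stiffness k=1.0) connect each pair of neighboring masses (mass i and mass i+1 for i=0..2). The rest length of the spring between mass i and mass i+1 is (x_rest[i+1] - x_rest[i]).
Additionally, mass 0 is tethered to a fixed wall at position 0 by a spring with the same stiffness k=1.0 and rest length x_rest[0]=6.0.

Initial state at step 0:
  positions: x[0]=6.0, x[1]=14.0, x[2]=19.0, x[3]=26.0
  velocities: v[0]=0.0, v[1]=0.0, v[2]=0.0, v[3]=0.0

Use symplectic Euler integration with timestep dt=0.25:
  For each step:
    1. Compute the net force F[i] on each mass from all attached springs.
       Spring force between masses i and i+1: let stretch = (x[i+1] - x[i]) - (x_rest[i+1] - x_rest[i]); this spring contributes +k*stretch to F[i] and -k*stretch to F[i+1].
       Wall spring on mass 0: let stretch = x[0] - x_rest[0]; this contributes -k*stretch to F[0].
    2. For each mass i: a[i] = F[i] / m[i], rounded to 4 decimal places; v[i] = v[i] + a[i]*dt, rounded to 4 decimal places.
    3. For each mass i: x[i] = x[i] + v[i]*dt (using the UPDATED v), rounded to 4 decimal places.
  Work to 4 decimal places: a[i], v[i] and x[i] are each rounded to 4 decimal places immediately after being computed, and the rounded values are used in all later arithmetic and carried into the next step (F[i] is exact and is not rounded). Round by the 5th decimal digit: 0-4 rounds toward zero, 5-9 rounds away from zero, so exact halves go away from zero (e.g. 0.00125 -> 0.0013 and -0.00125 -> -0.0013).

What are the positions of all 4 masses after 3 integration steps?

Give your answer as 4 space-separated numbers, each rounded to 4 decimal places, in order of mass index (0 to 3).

Step 0: x=[6.0000 14.0000 19.0000 26.0000] v=[0.0000 0.0000 0.0000 0.0000]
Step 1: x=[6.1250 13.8125 19.1250 25.9375] v=[0.5000 -0.7500 0.5000 -0.2500]
Step 2: x=[6.3477 13.4766 19.3438 25.8242] v=[0.8906 -1.3438 0.8750 -0.4531]
Step 3: x=[6.6192 13.0618 19.6009 25.6809] v=[1.0859 -1.6592 1.0283 -0.5732]

Answer: 6.6192 13.0618 19.6009 25.6809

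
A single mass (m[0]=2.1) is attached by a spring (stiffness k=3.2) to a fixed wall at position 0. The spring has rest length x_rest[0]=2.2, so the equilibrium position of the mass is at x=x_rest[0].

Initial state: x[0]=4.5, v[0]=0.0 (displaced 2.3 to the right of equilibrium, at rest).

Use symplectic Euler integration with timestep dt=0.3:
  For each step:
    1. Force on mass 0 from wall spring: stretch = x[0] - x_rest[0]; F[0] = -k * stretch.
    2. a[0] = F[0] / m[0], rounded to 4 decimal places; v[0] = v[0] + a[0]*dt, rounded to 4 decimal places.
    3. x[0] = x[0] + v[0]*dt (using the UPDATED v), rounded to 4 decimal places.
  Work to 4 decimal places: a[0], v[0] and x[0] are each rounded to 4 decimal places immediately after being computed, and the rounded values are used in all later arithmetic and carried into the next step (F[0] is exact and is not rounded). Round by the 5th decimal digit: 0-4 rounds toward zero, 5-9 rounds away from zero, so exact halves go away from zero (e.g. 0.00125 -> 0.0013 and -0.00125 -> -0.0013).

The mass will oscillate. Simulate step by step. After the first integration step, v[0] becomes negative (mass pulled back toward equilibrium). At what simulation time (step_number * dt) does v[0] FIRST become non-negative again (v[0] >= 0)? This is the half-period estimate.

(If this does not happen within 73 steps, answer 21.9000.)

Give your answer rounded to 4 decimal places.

Step 0: x=[4.5000] v=[0.0000]
Step 1: x=[4.1846] v=[-1.0514]
Step 2: x=[3.5970] v=[-1.9587]
Step 3: x=[2.8178] v=[-2.5973]
Step 4: x=[1.9539] v=[-2.8797]
Step 5: x=[1.1237] v=[-2.7672]
Step 6: x=[0.4411] v=[-2.2752]
Step 7: x=[-0.0002] v=[-1.4711]
Step 8: x=[-0.1398] v=[-0.4653]
Step 9: x=[0.0415] v=[0.6043]
First v>=0 after going negative at step 9, time=2.7000

Answer: 2.7000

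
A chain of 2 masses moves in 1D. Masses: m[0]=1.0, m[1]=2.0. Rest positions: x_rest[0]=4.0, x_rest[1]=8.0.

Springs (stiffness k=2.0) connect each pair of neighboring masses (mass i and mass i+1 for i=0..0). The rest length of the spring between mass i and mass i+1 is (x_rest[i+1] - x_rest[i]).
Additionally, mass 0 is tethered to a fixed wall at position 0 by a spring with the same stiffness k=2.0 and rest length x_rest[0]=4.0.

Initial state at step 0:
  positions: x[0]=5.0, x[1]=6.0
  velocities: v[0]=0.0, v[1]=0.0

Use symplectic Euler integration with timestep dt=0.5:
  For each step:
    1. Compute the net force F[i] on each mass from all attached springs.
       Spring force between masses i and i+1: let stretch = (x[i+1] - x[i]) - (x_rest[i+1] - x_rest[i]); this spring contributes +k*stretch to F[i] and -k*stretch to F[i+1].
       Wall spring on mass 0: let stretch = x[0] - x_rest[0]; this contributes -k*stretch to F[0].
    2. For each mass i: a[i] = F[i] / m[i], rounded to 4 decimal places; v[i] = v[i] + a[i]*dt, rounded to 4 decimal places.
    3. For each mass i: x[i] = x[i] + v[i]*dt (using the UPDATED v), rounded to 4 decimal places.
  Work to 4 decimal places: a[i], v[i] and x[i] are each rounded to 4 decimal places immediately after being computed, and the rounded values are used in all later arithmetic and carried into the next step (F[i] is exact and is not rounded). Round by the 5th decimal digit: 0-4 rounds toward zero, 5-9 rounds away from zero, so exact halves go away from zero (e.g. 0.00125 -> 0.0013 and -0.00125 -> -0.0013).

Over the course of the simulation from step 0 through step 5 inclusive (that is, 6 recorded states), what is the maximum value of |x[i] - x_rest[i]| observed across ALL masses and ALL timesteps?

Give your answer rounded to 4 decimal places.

Answer: 2.6250

Derivation:
Step 0: x=[5.0000 6.0000] v=[0.0000 0.0000]
Step 1: x=[3.0000 6.7500] v=[-4.0000 1.5000]
Step 2: x=[1.3750 7.5625] v=[-3.2500 1.6250]
Step 3: x=[2.1563 7.8282] v=[1.5625 0.5313]
Step 4: x=[4.6954 7.6759] v=[5.0781 -0.3047]
Step 5: x=[6.3770 7.7785] v=[3.3632 0.2051]
Max displacement = 2.6250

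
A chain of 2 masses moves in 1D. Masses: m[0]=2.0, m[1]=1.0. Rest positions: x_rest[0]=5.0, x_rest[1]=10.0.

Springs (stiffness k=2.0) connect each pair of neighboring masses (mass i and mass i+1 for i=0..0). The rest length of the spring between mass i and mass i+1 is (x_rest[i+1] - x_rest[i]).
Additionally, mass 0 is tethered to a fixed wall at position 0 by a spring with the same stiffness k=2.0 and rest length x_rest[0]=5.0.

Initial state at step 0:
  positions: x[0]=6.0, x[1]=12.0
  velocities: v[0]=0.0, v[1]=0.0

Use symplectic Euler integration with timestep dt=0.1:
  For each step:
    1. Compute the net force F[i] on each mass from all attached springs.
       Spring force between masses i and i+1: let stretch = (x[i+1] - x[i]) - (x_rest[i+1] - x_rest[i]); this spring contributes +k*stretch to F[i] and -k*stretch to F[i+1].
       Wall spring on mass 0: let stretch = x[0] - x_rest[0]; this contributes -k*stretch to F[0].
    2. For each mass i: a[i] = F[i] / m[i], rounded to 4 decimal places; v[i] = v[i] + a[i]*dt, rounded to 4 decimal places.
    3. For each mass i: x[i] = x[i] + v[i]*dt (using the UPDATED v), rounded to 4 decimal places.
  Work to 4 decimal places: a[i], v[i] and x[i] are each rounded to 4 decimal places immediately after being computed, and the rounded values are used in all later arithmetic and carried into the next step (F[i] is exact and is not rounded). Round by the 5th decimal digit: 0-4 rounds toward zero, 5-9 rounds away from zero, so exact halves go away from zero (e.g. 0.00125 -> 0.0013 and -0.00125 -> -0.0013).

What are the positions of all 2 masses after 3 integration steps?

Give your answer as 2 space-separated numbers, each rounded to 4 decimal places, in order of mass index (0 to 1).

Answer: 5.9990 11.8820

Derivation:
Step 0: x=[6.0000 12.0000] v=[0.0000 0.0000]
Step 1: x=[6.0000 11.9800] v=[0.0000 -0.2000]
Step 2: x=[5.9998 11.9404] v=[-0.0020 -0.3960]
Step 3: x=[5.9990 11.8820] v=[-0.0079 -0.5841]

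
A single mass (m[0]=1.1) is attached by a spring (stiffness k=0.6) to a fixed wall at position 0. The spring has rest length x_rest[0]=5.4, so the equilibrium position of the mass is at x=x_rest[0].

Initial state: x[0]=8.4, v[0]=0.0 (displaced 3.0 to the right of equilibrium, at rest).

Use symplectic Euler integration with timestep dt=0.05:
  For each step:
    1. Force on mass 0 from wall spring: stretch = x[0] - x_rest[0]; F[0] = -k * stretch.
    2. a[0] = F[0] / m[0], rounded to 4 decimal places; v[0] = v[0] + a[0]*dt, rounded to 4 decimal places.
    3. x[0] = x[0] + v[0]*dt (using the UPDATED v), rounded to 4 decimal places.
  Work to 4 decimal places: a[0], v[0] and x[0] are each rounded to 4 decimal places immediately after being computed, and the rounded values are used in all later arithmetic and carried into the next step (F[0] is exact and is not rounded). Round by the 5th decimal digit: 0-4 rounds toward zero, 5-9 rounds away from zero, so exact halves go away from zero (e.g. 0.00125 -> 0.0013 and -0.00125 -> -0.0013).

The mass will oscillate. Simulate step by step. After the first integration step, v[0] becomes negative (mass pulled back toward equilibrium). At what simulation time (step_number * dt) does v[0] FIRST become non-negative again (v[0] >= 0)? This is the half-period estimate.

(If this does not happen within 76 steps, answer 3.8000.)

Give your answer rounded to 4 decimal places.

Step 0: x=[8.4000] v=[0.0000]
Step 1: x=[8.3959] v=[-0.0818]
Step 2: x=[8.3877] v=[-0.1635]
Step 3: x=[8.3755] v=[-0.2450]
Step 4: x=[8.3592] v=[-0.3262]
Step 5: x=[8.3389] v=[-0.4069]
Step 6: x=[8.3145] v=[-0.4871]
Step 7: x=[8.2862] v=[-0.5666]
Step 8: x=[8.2539] v=[-0.6453]
Step 9: x=[8.2177] v=[-0.7231]
Step 10: x=[8.1777] v=[-0.7999]
Step 11: x=[8.1339] v=[-0.8757]
Step 12: x=[8.0864] v=[-0.9503]
Step 13: x=[8.0352] v=[-1.0236]
Step 14: x=[7.9804] v=[-1.0955]
Step 15: x=[7.9221] v=[-1.1659]
Step 16: x=[7.8604] v=[-1.2347]
Step 17: x=[7.7953] v=[-1.3018]
Step 18: x=[7.7269] v=[-1.3671]
Step 19: x=[7.6554] v=[-1.4306]
Step 20: x=[7.5808] v=[-1.4921]
Step 21: x=[7.5032] v=[-1.5516]
Step 22: x=[7.4228] v=[-1.6090]
Step 23: x=[7.3396] v=[-1.6642]
Step 24: x=[7.2537] v=[-1.7171]
Step 25: x=[7.1653] v=[-1.7677]
Step 26: x=[7.0745] v=[-1.8158]
Step 27: x=[6.9814] v=[-1.8615]
Step 28: x=[6.8862] v=[-1.9046]
Step 29: x=[6.7889] v=[-1.9451]
Step 30: x=[6.6898] v=[-1.9830]
Step 31: x=[6.5889] v=[-2.0182]
Step 32: x=[6.4864] v=[-2.0506]
Step 33: x=[6.3824] v=[-2.0802]
Step 34: x=[6.2771] v=[-2.1070]
Step 35: x=[6.1706] v=[-2.1309]
Step 36: x=[6.0630] v=[-2.1519]
Step 37: x=[5.9545] v=[-2.1700]
Step 38: x=[5.8452] v=[-2.1851]
Step 39: x=[5.7353] v=[-2.1972]
Step 40: x=[5.6250] v=[-2.2063]
Step 41: x=[5.5144] v=[-2.2124]
Step 42: x=[5.4036] v=[-2.2155]
Step 43: x=[5.2928] v=[-2.2156]
Step 44: x=[5.1822] v=[-2.2127]
Step 45: x=[5.0719] v=[-2.2068]
Step 46: x=[4.9620] v=[-2.1979]
Step 47: x=[4.8527] v=[-2.1860]
Step 48: x=[4.7441] v=[-2.1711]
Step 49: x=[4.6364] v=[-2.1532]
Step 50: x=[4.5298] v=[-2.1324]
Step 51: x=[4.4244] v=[-2.1087]
Step 52: x=[4.3203] v=[-2.0821]
Step 53: x=[4.2177] v=[-2.0527]
Step 54: x=[4.1167] v=[-2.0205]
Step 55: x=[4.0174] v=[-1.9855]
Step 56: x=[3.9200] v=[-1.9478]
Step 57: x=[3.8246] v=[-1.9074]
Step 58: x=[3.7314] v=[-1.8644]
Step 59: x=[3.6405] v=[-1.8189]
Step 60: x=[3.5520] v=[-1.7709]
Step 61: x=[3.4660] v=[-1.7205]
Step 62: x=[3.3826] v=[-1.6678]
Step 63: x=[3.3020] v=[-1.6128]
Step 64: x=[3.2242] v=[-1.5556]
Step 65: x=[3.1494] v=[-1.4963]
Step 66: x=[3.0777] v=[-1.4349]
Step 67: x=[3.0091] v=[-1.3716]
Step 68: x=[2.9438] v=[-1.3064]
Step 69: x=[2.8818] v=[-1.2394]
Step 70: x=[2.8233] v=[-1.1707]
Step 71: x=[2.7683] v=[-1.1004]
Step 72: x=[2.7169] v=[-1.0286]
Step 73: x=[2.6691] v=[-0.9554]
Step 74: x=[2.6251] v=[-0.8809]
Step 75: x=[2.5848] v=[-0.8052]
Step 76: x=[2.5484] v=[-0.7284]
v[0] did not become non-negative within 76 steps; using fallback time=3.8000

Answer: 3.8000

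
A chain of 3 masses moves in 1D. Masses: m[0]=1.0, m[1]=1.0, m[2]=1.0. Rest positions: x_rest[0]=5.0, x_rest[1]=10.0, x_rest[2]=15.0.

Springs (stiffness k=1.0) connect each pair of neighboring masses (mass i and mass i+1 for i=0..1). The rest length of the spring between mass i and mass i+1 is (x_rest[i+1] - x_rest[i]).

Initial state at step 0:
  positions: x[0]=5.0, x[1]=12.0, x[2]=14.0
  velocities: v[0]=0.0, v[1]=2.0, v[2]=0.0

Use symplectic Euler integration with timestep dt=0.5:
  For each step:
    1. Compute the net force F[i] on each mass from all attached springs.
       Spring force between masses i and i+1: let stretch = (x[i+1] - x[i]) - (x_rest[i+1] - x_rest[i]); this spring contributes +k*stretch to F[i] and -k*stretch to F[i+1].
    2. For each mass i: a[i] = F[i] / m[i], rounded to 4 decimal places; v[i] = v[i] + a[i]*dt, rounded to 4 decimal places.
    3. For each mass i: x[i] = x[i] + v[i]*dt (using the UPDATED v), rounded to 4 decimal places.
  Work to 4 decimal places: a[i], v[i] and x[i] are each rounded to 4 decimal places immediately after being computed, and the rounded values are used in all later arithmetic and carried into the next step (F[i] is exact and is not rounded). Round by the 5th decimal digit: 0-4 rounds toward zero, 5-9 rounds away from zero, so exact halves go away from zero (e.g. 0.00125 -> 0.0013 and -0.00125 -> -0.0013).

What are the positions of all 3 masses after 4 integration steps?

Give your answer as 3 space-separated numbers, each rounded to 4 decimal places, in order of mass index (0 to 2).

Step 0: x=[5.0000 12.0000 14.0000] v=[0.0000 2.0000 0.0000]
Step 1: x=[5.5000 11.7500 14.7500] v=[1.0000 -0.5000 1.5000]
Step 2: x=[6.3125 10.6875 16.0000] v=[1.6250 -2.1250 2.5000]
Step 3: x=[6.9688 9.8594 17.1719] v=[1.3125 -1.6563 2.3438]
Step 4: x=[7.0977 10.1368 17.7657] v=[0.2578 0.5547 1.1876]

Answer: 7.0977 10.1368 17.7657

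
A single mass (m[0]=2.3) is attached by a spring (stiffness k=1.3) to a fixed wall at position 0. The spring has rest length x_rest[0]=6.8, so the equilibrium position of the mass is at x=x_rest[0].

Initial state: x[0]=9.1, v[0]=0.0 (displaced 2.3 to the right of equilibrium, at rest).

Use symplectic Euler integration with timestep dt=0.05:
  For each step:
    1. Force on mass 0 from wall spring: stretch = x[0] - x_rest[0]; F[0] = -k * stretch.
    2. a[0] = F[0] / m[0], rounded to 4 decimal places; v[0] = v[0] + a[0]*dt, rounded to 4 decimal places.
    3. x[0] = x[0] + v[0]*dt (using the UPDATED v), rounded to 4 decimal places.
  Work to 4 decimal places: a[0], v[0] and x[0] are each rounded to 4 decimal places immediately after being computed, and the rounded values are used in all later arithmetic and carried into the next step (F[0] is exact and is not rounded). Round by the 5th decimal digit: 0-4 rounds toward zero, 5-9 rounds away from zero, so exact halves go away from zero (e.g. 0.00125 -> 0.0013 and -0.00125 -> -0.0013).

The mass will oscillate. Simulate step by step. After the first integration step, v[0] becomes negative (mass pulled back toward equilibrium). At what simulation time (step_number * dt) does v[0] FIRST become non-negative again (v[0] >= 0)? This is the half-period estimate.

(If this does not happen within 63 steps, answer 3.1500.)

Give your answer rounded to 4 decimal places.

Answer: 3.1500

Derivation:
Step 0: x=[9.1000] v=[0.0000]
Step 1: x=[9.0968] v=[-0.0650]
Step 2: x=[9.0903] v=[-0.1299]
Step 3: x=[9.0806] v=[-0.1946]
Step 4: x=[9.0676] v=[-0.2591]
Step 5: x=[9.0514] v=[-0.3232]
Step 6: x=[9.0321] v=[-0.3868]
Step 7: x=[9.0096] v=[-0.4499]
Step 8: x=[8.9840] v=[-0.5123]
Step 9: x=[8.9553] v=[-0.5740]
Step 10: x=[8.9236] v=[-0.6349]
Step 11: x=[8.8889] v=[-0.6949]
Step 12: x=[8.8512] v=[-0.7539]
Step 13: x=[8.8106] v=[-0.8119]
Step 14: x=[8.7672] v=[-0.8687]
Step 15: x=[8.7210] v=[-0.9243]
Step 16: x=[8.6721] v=[-0.9786]
Step 17: x=[8.6205] v=[-1.0315]
Step 18: x=[8.5664] v=[-1.0830]
Step 19: x=[8.5098] v=[-1.1329]
Step 20: x=[8.4507] v=[-1.1812]
Step 21: x=[8.3893] v=[-1.2279]
Step 22: x=[8.3257] v=[-1.2728]
Step 23: x=[8.2599] v=[-1.3159]
Step 24: x=[8.1920] v=[-1.3572]
Step 25: x=[8.1222] v=[-1.3965]
Step 26: x=[8.0505] v=[-1.4339]
Step 27: x=[7.9770] v=[-1.4692]
Step 28: x=[7.9019] v=[-1.5025]
Step 29: x=[7.8252] v=[-1.5336]
Step 30: x=[7.7471] v=[-1.5626]
Step 31: x=[7.6676] v=[-1.5894]
Step 32: x=[7.5869] v=[-1.6139]
Step 33: x=[7.5051] v=[-1.6361]
Step 34: x=[7.4223] v=[-1.6560]
Step 35: x=[7.3386] v=[-1.6736]
Step 36: x=[7.2542] v=[-1.6888]
Step 37: x=[7.1691] v=[-1.7016]
Step 38: x=[7.0835] v=[-1.7120]
Step 39: x=[6.9975] v=[-1.7200]
Step 40: x=[6.9112] v=[-1.7256]
Step 41: x=[6.8248] v=[-1.7287]
Step 42: x=[6.7383] v=[-1.7294]
Step 43: x=[6.6519] v=[-1.7277]
Step 44: x=[6.5657] v=[-1.7235]
Step 45: x=[6.4799] v=[-1.7169]
Step 46: x=[6.3945] v=[-1.7079]
Step 47: x=[6.3097] v=[-1.6964]
Step 48: x=[6.2256] v=[-1.6825]
Step 49: x=[6.1423] v=[-1.6663]
Step 50: x=[6.0599] v=[-1.6477]
Step 51: x=[5.9786] v=[-1.6268]
Step 52: x=[5.8984] v=[-1.6036]
Step 53: x=[5.8195] v=[-1.5781]
Step 54: x=[5.7420] v=[-1.5504]
Step 55: x=[5.6660] v=[-1.5205]
Step 56: x=[5.5916] v=[-1.4885]
Step 57: x=[5.5189] v=[-1.4544]
Step 58: x=[5.4480] v=[-1.4182]
Step 59: x=[5.3790] v=[-1.3800]
Step 60: x=[5.3120] v=[-1.3398]
Step 61: x=[5.2471] v=[-1.2978]
Step 62: x=[5.1844] v=[-1.2539]
Step 63: x=[5.1240] v=[-1.2082]
v[0] did not become non-negative within 63 steps; using fallback time=3.1500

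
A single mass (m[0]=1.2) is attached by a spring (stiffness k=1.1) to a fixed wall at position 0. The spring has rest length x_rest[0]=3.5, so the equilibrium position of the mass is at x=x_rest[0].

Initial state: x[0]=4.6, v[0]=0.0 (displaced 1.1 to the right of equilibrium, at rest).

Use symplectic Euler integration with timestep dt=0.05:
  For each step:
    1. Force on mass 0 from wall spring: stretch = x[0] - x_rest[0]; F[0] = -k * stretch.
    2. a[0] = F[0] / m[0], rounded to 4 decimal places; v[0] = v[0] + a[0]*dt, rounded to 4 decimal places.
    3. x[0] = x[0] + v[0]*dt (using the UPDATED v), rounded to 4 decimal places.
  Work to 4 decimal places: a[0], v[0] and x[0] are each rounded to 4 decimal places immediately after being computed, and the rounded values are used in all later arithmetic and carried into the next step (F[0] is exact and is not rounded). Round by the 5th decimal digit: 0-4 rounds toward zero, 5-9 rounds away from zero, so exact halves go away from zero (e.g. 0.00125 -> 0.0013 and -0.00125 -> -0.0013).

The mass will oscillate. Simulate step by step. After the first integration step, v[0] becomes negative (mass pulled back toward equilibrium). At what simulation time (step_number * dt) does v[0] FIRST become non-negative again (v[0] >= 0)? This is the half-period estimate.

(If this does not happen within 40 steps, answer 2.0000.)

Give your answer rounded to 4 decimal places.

Step 0: x=[4.6000] v=[0.0000]
Step 1: x=[4.5975] v=[-0.0504]
Step 2: x=[4.5925] v=[-0.1007]
Step 3: x=[4.5850] v=[-0.1508]
Step 4: x=[4.5750] v=[-0.2005]
Step 5: x=[4.5625] v=[-0.2498]
Step 6: x=[4.5476] v=[-0.2985]
Step 7: x=[4.5303] v=[-0.3465]
Step 8: x=[4.5106] v=[-0.3937]
Step 9: x=[4.4886] v=[-0.4400]
Step 10: x=[4.4643] v=[-0.4853]
Step 11: x=[4.4378] v=[-0.5295]
Step 12: x=[4.4092] v=[-0.5725]
Step 13: x=[4.3785] v=[-0.6142]
Step 14: x=[4.3458] v=[-0.6545]
Step 15: x=[4.3111] v=[-0.6933]
Step 16: x=[4.2746] v=[-0.7305]
Step 17: x=[4.2363] v=[-0.7660]
Step 18: x=[4.1963] v=[-0.7997]
Step 19: x=[4.1547] v=[-0.8316]
Step 20: x=[4.1116] v=[-0.8616]
Step 21: x=[4.0671] v=[-0.8896]
Step 22: x=[4.0213] v=[-0.9156]
Step 23: x=[3.9743] v=[-0.9395]
Step 24: x=[3.9262] v=[-0.9612]
Step 25: x=[3.8772] v=[-0.9807]
Step 26: x=[3.8273] v=[-0.9980]
Step 27: x=[3.7767] v=[-1.0130]
Step 28: x=[3.7254] v=[-1.0257]
Step 29: x=[3.6736] v=[-1.0360]
Step 30: x=[3.6214] v=[-1.0440]
Step 31: x=[3.5689] v=[-1.0496]
Step 32: x=[3.5163] v=[-1.0528]
Step 33: x=[3.4636] v=[-1.0535]
Step 34: x=[3.4110] v=[-1.0518]
Step 35: x=[3.3586] v=[-1.0477]
Step 36: x=[3.3065] v=[-1.0412]
Step 37: x=[3.2549] v=[-1.0323]
Step 38: x=[3.2038] v=[-1.0211]
Step 39: x=[3.1534] v=[-1.0075]
Step 40: x=[3.1038] v=[-0.9916]
v[0] did not become non-negative within 40 steps; using fallback time=2.0000

Answer: 2.0000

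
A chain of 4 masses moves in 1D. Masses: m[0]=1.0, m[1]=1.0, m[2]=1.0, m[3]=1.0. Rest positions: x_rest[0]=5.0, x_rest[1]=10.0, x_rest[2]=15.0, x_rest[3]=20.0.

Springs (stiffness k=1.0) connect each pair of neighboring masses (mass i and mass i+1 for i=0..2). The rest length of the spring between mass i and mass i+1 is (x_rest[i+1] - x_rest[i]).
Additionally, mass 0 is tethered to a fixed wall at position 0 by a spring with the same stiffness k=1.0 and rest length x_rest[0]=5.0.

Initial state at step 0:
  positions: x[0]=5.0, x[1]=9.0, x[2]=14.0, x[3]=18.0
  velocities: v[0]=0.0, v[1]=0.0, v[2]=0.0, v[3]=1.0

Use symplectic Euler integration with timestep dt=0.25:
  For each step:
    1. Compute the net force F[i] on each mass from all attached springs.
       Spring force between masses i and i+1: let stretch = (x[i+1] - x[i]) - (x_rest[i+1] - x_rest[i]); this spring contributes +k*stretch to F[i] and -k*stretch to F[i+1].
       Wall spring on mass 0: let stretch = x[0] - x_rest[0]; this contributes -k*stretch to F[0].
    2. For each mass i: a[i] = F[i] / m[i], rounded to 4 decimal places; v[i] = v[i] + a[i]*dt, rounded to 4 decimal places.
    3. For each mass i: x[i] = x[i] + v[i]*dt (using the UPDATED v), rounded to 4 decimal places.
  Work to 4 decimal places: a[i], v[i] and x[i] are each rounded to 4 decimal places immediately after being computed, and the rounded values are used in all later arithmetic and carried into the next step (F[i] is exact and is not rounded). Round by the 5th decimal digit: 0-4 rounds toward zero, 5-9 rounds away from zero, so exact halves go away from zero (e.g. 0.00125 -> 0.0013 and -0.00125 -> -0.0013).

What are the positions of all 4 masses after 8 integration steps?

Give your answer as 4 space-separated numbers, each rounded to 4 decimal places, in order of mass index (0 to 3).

Step 0: x=[5.0000 9.0000 14.0000 18.0000] v=[0.0000 0.0000 0.0000 1.0000]
Step 1: x=[4.9375 9.0625 13.9375 18.3125] v=[-0.2500 0.2500 -0.2500 1.2500]
Step 2: x=[4.8242 9.1719 13.8438 18.6641] v=[-0.4531 0.4375 -0.3750 1.4063]
Step 3: x=[4.6812 9.3016 13.7593 19.0269] v=[-0.5722 0.5186 -0.3379 1.4512]
Step 4: x=[4.5344 9.4211 13.7255 19.3730] v=[-0.5874 0.4779 -0.1354 1.3843]
Step 5: x=[4.4096 9.5042 13.7756 19.6786] v=[-0.4993 0.3323 0.2004 1.2224]
Step 6: x=[4.3276 9.5358 13.9277 19.9278] v=[-0.3281 0.1265 0.6083 0.9967]
Step 7: x=[4.3006 9.5164 14.1803 20.1145] v=[-0.1080 -0.0776 1.0104 0.7467]
Step 8: x=[4.3308 9.4625 14.5123 20.2428] v=[0.1208 -0.2156 1.3280 0.5132]

Answer: 4.3308 9.4625 14.5123 20.2428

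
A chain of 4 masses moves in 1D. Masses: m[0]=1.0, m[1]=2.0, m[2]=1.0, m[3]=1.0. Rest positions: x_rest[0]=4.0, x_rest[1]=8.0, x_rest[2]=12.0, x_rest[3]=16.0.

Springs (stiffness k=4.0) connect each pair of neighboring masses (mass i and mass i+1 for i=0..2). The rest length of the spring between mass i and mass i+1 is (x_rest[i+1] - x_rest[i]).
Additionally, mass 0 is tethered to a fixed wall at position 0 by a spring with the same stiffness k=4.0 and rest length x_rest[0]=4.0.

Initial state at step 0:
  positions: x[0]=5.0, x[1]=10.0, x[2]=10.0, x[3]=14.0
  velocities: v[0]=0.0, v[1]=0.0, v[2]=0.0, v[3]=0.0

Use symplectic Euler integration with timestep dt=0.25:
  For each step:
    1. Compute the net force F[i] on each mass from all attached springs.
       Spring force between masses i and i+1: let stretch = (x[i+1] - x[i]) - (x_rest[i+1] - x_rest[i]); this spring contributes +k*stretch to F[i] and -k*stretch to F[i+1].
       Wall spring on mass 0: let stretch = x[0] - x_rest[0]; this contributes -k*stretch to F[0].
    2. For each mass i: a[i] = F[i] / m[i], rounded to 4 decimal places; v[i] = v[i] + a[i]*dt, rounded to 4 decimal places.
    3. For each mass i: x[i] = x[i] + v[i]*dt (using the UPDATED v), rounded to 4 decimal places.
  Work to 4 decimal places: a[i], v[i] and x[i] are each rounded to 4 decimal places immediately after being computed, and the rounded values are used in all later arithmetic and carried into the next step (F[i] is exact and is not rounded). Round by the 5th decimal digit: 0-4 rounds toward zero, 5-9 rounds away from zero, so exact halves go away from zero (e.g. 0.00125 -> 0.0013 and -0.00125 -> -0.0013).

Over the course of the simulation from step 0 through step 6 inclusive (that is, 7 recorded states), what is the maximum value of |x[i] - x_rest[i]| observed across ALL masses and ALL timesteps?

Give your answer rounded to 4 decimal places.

Step 0: x=[5.0000 10.0000 10.0000 14.0000] v=[0.0000 0.0000 0.0000 0.0000]
Step 1: x=[5.0000 9.3750 11.0000 14.0000] v=[0.0000 -2.5000 4.0000 0.0000]
Step 2: x=[4.8438 8.4063 12.3438 14.2500] v=[-0.6250 -3.8750 5.3750 1.0000]
Step 3: x=[4.3672 7.4844 13.1797 15.0235] v=[-1.9063 -3.6875 3.3437 3.0938]
Step 4: x=[3.5781 6.8848 13.0528 16.3360] v=[-3.1563 -2.3985 -0.5078 5.2500]
Step 5: x=[2.7212 6.6428 12.2047 17.8277] v=[-3.4277 -0.9679 -3.3926 5.9668]
Step 6: x=[2.1644 6.6059 11.3718 18.9137] v=[-2.2273 -0.1478 -3.3315 4.3438]
Max displacement = 2.9137

Answer: 2.9137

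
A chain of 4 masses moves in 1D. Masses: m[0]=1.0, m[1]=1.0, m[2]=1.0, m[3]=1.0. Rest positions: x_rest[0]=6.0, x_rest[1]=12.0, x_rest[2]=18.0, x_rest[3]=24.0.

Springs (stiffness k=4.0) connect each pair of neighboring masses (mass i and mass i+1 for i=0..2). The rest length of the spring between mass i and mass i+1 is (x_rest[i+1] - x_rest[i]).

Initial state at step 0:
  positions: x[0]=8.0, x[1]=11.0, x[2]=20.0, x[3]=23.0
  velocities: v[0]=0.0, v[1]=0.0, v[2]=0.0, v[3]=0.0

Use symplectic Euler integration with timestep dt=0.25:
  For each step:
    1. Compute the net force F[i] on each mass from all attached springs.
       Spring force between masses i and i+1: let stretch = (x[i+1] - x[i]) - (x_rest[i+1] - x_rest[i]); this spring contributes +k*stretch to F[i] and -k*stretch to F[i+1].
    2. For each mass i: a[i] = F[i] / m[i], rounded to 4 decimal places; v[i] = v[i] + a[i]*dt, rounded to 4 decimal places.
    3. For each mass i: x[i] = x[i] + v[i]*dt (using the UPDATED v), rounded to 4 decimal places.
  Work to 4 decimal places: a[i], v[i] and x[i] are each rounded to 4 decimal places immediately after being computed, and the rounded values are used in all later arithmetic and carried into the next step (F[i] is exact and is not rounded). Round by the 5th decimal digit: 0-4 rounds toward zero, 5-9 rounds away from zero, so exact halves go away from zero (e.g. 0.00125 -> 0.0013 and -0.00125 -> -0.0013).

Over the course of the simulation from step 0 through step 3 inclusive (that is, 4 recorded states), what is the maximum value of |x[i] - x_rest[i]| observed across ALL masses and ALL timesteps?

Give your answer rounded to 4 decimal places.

Answer: 2.5625

Derivation:
Step 0: x=[8.0000 11.0000 20.0000 23.0000] v=[0.0000 0.0000 0.0000 0.0000]
Step 1: x=[7.2500 12.5000 18.5000 23.7500] v=[-3.0000 6.0000 -6.0000 3.0000]
Step 2: x=[6.3125 14.1875 16.8125 24.6875] v=[-3.7500 6.7500 -6.7500 3.7500]
Step 3: x=[5.8438 14.5625 16.4375 25.1563] v=[-1.8750 1.5000 -1.5000 1.8750]
Max displacement = 2.5625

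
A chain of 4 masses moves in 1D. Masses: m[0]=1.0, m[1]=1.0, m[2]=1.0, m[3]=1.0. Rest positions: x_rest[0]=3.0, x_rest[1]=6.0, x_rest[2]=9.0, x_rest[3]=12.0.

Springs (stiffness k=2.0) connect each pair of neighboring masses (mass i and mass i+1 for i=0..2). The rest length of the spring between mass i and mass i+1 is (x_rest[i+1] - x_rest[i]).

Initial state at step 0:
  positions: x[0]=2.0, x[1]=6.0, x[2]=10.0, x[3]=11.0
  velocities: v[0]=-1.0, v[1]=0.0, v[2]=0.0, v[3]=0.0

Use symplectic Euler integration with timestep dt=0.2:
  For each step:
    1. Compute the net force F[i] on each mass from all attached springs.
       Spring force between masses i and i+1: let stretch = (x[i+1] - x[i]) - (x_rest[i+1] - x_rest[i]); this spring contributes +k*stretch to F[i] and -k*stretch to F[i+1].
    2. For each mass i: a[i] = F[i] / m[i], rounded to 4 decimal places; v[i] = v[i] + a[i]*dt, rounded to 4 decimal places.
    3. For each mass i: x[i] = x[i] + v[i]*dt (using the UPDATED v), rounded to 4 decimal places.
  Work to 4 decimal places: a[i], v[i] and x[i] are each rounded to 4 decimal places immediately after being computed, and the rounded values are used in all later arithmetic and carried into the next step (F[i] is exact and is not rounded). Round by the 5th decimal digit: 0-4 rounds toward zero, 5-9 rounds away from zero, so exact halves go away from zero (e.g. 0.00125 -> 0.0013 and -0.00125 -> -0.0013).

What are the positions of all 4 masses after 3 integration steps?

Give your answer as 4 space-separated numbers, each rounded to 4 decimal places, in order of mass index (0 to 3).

Answer: 1.9089 5.8815 8.8029 11.8067

Derivation:
Step 0: x=[2.0000 6.0000 10.0000 11.0000] v=[-1.0000 0.0000 0.0000 0.0000]
Step 1: x=[1.8800 6.0000 9.7600 11.1600] v=[-0.6000 0.0000 -1.2000 0.8000]
Step 2: x=[1.8496 5.9712 9.3312 11.4480] v=[-0.1520 -0.1440 -2.1440 1.4400]
Step 3: x=[1.9089 5.8815 8.8029 11.8067] v=[0.2966 -0.4486 -2.6413 1.7933]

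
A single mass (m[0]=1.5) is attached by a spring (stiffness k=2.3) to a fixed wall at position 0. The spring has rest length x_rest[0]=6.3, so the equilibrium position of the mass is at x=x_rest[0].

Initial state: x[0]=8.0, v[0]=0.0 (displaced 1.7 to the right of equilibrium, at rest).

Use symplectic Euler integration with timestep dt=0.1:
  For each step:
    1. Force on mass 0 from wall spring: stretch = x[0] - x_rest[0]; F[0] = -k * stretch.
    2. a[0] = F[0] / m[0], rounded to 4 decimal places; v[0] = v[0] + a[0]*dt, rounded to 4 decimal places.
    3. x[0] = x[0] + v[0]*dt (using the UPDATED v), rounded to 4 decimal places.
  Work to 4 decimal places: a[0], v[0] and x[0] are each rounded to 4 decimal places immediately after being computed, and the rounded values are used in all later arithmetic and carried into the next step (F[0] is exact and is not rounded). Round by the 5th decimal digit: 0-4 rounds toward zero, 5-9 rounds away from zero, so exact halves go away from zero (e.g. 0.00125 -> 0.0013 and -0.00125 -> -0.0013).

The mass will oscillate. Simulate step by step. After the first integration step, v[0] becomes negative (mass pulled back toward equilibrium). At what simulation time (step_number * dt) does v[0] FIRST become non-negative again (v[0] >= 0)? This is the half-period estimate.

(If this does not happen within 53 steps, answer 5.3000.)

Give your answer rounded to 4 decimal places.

Answer: 2.6000

Derivation:
Step 0: x=[8.0000] v=[0.0000]
Step 1: x=[7.9739] v=[-0.2607]
Step 2: x=[7.9222] v=[-0.5174]
Step 3: x=[7.8456] v=[-0.7661]
Step 4: x=[7.7453] v=[-1.0031]
Step 5: x=[7.6228] v=[-1.2247]
Step 6: x=[7.4801] v=[-1.4275]
Step 7: x=[7.3193] v=[-1.6085]
Step 8: x=[7.1428] v=[-1.7648]
Step 9: x=[6.9534] v=[-1.8940]
Step 10: x=[6.7540] v=[-1.9942]
Step 11: x=[6.5476] v=[-2.0638]
Step 12: x=[6.3374] v=[-2.1018]
Step 13: x=[6.1267] v=[-2.1075]
Step 14: x=[5.9186] v=[-2.0809]
Step 15: x=[5.7164] v=[-2.0224]
Step 16: x=[5.5231] v=[-1.9329]
Step 17: x=[5.3417] v=[-1.8138]
Step 18: x=[5.1750] v=[-1.6669]
Step 19: x=[5.0256] v=[-1.4944]
Step 20: x=[4.8957] v=[-1.2990]
Step 21: x=[4.7873] v=[-1.0837]
Step 22: x=[4.7021] v=[-0.8518]
Step 23: x=[4.6414] v=[-0.6068]
Step 24: x=[4.6062] v=[-0.3525]
Step 25: x=[4.5969] v=[-0.0928]
Step 26: x=[4.6137] v=[0.1683]
First v>=0 after going negative at step 26, time=2.6000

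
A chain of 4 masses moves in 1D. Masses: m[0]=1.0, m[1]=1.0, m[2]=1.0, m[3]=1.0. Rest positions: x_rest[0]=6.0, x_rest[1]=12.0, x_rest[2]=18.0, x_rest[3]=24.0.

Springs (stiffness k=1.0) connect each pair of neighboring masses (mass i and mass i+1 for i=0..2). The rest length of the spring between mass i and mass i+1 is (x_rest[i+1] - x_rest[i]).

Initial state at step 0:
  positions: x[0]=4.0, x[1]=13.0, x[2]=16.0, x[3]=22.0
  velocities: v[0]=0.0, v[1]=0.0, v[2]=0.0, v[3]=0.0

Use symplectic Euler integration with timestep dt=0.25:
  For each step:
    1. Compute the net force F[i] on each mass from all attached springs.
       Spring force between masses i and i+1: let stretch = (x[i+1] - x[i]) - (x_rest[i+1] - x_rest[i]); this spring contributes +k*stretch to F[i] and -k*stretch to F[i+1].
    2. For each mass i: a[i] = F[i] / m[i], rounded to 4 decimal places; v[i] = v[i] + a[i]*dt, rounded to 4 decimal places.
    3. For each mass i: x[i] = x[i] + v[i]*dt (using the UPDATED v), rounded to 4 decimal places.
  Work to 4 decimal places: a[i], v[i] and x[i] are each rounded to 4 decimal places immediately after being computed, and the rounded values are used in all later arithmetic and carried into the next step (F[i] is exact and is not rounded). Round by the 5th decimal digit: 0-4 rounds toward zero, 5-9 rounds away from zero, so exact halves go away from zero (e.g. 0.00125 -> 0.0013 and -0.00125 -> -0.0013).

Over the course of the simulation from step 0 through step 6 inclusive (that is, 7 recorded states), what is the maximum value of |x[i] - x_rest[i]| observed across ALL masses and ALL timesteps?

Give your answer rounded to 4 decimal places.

Answer: 3.0006

Derivation:
Step 0: x=[4.0000 13.0000 16.0000 22.0000] v=[0.0000 0.0000 0.0000 0.0000]
Step 1: x=[4.1875 12.6250 16.1875 22.0000] v=[0.7500 -1.5000 0.7500 0.0000]
Step 2: x=[4.5274 11.9453 16.5156 22.0117] v=[1.3594 -2.7188 1.3125 0.0469]
Step 3: x=[4.9559 11.0876 16.9016 22.0549] v=[1.7139 -3.4307 1.5440 0.1729]
Step 4: x=[5.3926 10.2101 17.2463 22.1511] v=[1.7468 -3.5101 1.3788 0.3846]
Step 5: x=[5.7554 9.4713 17.4578 22.3157] v=[1.4512 -2.9554 0.8460 0.6584]
Step 6: x=[5.9755 8.9994 17.4738 22.5517] v=[0.8802 -1.8878 0.0639 0.9439]
Max displacement = 3.0006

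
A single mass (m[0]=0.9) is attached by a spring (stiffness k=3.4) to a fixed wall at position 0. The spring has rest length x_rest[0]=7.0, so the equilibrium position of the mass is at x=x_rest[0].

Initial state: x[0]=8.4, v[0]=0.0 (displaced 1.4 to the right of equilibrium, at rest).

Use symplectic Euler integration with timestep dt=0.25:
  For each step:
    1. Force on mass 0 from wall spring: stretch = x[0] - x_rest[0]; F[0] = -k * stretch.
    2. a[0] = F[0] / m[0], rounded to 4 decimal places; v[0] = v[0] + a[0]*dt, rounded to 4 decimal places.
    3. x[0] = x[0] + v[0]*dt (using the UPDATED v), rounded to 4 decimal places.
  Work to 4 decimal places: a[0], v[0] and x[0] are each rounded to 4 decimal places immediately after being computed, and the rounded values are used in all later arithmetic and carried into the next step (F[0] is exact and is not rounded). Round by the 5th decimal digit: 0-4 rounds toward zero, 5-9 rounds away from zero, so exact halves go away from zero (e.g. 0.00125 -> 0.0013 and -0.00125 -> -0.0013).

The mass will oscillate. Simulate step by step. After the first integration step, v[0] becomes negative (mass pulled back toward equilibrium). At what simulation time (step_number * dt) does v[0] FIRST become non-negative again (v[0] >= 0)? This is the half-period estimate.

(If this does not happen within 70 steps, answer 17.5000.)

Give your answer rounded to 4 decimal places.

Answer: 1.7500

Derivation:
Step 0: x=[8.4000] v=[0.0000]
Step 1: x=[8.0695] v=[-1.3222]
Step 2: x=[7.4864] v=[-2.3323]
Step 3: x=[6.7885] v=[-2.7917]
Step 4: x=[6.1405] v=[-2.5920]
Step 5: x=[5.6954] v=[-1.7803]
Step 6: x=[5.5584] v=[-0.5482]
Step 7: x=[5.7617] v=[0.8133]
First v>=0 after going negative at step 7, time=1.7500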